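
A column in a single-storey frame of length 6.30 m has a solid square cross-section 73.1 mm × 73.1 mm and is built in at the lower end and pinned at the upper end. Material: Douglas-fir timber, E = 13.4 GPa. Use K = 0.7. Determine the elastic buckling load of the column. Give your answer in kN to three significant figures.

P_cr ≈ 16.2 kN

I = a⁴/12 = 73.1⁴/12 = 2.380×10^6 mm⁴
I = 2.380×10^6 mm⁴ = 2.380×10^-6 m⁴
Effective length L_e = K·L = 0.7 × 6.30 = 4.410 m
P_cr = π²EI / L_e² = π² × 13.4×10⁹ × 2.380×10^-6 / 4.410² = 1.618×10^4 N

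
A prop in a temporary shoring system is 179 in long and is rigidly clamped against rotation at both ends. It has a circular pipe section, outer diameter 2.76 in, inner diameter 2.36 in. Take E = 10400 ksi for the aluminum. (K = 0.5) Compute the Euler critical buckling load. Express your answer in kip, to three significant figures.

P_cr ≈ 17.0 kip

d_o = 2.76 in, d_i = 2.36 in
I = π(d_o⁴ − d_i⁴)/64 = π(2.76⁴ − 2.360⁴)/64 = 1.326 in⁴
Effective length L_e = K·L = 0.5 × 179 = 89.50 in
P_cr = π²EI / L_e² = π² × 10400×10³ × 1.326 / 89.50² = 1.699×10^4 lb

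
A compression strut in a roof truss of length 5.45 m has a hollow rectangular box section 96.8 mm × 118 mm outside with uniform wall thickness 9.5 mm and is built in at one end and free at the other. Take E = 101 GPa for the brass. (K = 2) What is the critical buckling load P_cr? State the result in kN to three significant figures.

P_cr ≈ 42.2 kN

Inner dimensions: h_i = 118 − 2×9.5 = 99.00 mm, b_i = 96.8 − 2×9.5 = 77.80 mm
Weak-axis I_min = (h_o·b_o³ − h_i·b_i³)/12 with b_o = 96.8, b_i = 77.80 mm (shorter outer/inner sides).
I_min = (118×96.8³ − 99.00×77.80³)/12 = 5.034×10^6 mm⁴
I = 5.034×10^6 mm⁴ = 5.034×10^-6 m⁴
Effective length L_e = K·L = 2 × 5.45 = 10.90 m
P_cr = π²EI / L_e² = π² × 101×10⁹ × 5.034×10^-6 / 10.90² = 4.224×10^4 N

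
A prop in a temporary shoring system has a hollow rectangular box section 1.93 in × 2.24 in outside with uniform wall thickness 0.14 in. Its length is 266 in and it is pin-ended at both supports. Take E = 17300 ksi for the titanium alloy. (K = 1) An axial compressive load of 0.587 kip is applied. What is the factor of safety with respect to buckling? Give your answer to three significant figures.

n ≈ 2.50

Inner dimensions: h_i = 2.24 − 2×0.14 = 1.960 in, b_i = 1.93 − 2×0.14 = 1.650 in
Weak-axis I_min = (h_o·b_o³ − h_i·b_i³)/12 with b_o = 1.93, b_i = 1.650 in (shorter outer/inner sides).
I_min = (2.24×1.93³ − 1.960×1.650³)/12 = 0.6082 in⁴
Effective length L_e = K·L = 1 × 266 = 266.0 in
P_cr = π²EI / L_e² = π² × 17300×10³ × 0.6082 / 266.0² = 1.468×10^3 lb
Factor of safety n = P_cr / P = 1.4678 / 0.587 = 2.50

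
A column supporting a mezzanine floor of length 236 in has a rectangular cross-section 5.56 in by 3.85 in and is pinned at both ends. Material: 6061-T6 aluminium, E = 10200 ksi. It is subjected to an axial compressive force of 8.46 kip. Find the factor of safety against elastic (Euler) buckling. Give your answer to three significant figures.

Buckling occurs about the weak axis: I_min = h·b³/12 with b = 3.85 in (the shorter side).
I_min = 5.56×3.85³/12 = 26.44 in⁴
Effective length L_e = K·L = 1 × 236 = 236.0 in
P_cr = π²EI / L_e² = π² × 10200×10³ × 26.44 / 236.0² = 4.779×10^4 lb
Factor of safety n = P_cr / P = 47.792 / 8.46 = 5.65

n ≈ 5.65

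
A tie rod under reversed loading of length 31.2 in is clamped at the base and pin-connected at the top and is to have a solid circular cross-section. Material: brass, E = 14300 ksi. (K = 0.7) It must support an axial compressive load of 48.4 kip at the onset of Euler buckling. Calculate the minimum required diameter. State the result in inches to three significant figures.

L_e = K·L = 0.7 × 31.2 = 21.84 in
Required I = P_cr·L_e²/(π²E) = 4.840×10^4 × 21.84² / (π² × 1.43×10^7) = 0.1636 in⁴
Solid circle: I = πd⁴/64  ⇒  d = (64I/π)^(1/4) = (64×0.1636/π)^(1/4) = 1.35 in

d ≈ 1.35 in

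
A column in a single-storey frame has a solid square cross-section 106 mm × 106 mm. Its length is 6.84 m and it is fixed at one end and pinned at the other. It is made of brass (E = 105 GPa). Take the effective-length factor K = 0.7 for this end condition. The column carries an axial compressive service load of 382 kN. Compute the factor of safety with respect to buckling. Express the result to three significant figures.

I = a⁴/12 = 106⁴/12 = 1.052×10^7 mm⁴
I = 1.052×10^7 mm⁴ = 1.052×10^-5 m⁴
Effective length L_e = K·L = 0.7 × 6.84 = 4.788 m
P_cr = π²EI / L_e² = π² × 105×10⁹ × 1.052×10^-5 / 4.788² = 4.756×10^5 N
Factor of safety n = P_cr / P = 475.58 / 382 = 1.24

n ≈ 1.24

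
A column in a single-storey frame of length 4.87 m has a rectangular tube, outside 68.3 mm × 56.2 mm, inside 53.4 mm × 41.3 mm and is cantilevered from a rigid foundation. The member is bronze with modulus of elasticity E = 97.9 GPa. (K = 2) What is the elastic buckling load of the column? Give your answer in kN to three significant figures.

P_cr ≈ 7.10 kN

Weak-axis I_min = (h_o·b_o³ − h_i·b_i³)/12 with b_o = 56.2, b_i = 41.30 mm (shorter outer/inner sides).
I_min = (68.3×56.2³ − 53.40×41.30³)/12 = 6.968×10^5 mm⁴
I = 6.968×10^5 mm⁴ = 6.968×10^-7 m⁴
Effective length L_e = K·L = 2 × 4.87 = 9.740 m
P_cr = π²EI / L_e² = π² × 97.9×10⁹ × 6.968×10^-7 / 9.740² = 7.097×10^3 N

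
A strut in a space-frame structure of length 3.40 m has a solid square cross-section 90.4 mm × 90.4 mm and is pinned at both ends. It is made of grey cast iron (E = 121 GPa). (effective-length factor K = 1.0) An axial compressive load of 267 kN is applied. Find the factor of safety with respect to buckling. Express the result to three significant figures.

n ≈ 2.15

I = a⁴/12 = 90.4⁴/12 = 5.565×10^6 mm⁴
I = 5.565×10^6 mm⁴ = 5.565×10^-6 m⁴
Effective length L_e = K·L = 1 × 3.40 = 3.400 m
P_cr = π²EI / L_e² = π² × 121×10⁹ × 5.565×10^-6 / 3.400² = 5.749×10^5 N
Factor of safety n = P_cr / P = 574.94 / 267 = 2.15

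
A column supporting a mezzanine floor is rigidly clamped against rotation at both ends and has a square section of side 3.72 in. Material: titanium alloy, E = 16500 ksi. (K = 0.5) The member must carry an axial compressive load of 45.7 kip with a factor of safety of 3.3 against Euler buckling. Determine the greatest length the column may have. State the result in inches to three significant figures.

I = a⁴/12 = 3.72⁴/12 = 15.96 in⁴
Required critical load P_cr = n·P = 3.3 × 45.7 = 150.8 kip = 1.508×10^5 lb
From P_cr = π²EI/(K·L)²:  L = (1/K)·√(π²EI/P_cr) = (1/0.5)·√(π²×1.65×10^7×15.96/1.508×10^5)
L = 263 in

L_max ≈ 263 in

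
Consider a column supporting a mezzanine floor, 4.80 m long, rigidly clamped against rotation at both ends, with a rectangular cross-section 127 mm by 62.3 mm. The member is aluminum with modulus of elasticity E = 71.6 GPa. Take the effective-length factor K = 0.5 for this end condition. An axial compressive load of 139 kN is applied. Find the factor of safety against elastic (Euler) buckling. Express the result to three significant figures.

n ≈ 2.26

Buckling occurs about the weak axis: I_min = h·b³/12 with b = 62.3 mm (the shorter side).
I_min = 127×62.3³/12 = 2.559×10^6 mm⁴
I = 2.559×10^6 mm⁴ = 2.559×10^-6 m⁴
Effective length L_e = K·L = 0.5 × 4.80 = 2.400 m
P_cr = π²EI / L_e² = π² × 71.6×10⁹ × 2.559×10^-6 / 2.400² = 3.140×10^5 N
Factor of safety n = P_cr / P = 313.96 / 139 = 2.26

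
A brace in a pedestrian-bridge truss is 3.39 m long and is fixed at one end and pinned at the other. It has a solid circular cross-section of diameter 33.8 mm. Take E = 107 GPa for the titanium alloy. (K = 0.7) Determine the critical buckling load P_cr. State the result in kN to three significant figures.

I = πd⁴/64 = π×33.8⁴/64 = 6.407×10^4 mm⁴
I = 6.407×10^4 mm⁴ = 6.407×10^-8 m⁴
Effective length L_e = K·L = 0.7 × 3.39 = 2.373 m
P_cr = π²EI / L_e² = π² × 107×10⁹ × 6.407×10^-8 / 2.373² = 1.202×10^4 N

P_cr ≈ 12.0 kN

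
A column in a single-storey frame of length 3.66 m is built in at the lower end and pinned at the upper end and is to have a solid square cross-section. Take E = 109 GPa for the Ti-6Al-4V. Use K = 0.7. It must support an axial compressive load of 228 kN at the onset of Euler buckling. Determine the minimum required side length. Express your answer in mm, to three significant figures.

a ≈ 63.9 mm

L_e = K·L = 0.7 × 3.66 = 2.562 m
Required I = P_cr·L_e²/(π²E) = 2.280×10^5 × 2.562² / (π² × 1.09×10^11) = 1.391×10^-6 m⁴
I_req = 1.391×10^6 mm⁴
Solid square: I = a⁴/12  ⇒  a = (12I)^(1/4) = (12×1.391×10^6)^(1/4) = 63.9 mm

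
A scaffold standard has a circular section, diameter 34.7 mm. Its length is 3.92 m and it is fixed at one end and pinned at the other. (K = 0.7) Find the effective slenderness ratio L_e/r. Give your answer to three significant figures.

λ ≈ 316

For a solid circle r = d/4 = 34.7/4 = 8.675 mm
L_e = K·L = 0.7 × 3.92 m = 2.744 m = 2744.0 mm
λ = L_e / r_min = 2744.0 / 8.675 = 316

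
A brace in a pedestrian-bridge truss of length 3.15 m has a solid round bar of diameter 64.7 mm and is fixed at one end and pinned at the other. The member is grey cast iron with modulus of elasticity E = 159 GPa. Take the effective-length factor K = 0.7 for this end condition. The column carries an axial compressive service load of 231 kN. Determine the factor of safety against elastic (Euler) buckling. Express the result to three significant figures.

I = πd⁴/64 = π×64.7⁴/64 = 8.602×10^5 mm⁴
I = 8.602×10^5 mm⁴ = 8.602×10^-7 m⁴
Effective length L_e = K·L = 0.7 × 3.15 = 2.205 m
P_cr = π²EI / L_e² = π² × 159×10⁹ × 8.602×10^-7 / 2.205² = 2.776×10^5 N
Factor of safety n = P_cr / P = 277.63 / 231 = 1.20

n ≈ 1.20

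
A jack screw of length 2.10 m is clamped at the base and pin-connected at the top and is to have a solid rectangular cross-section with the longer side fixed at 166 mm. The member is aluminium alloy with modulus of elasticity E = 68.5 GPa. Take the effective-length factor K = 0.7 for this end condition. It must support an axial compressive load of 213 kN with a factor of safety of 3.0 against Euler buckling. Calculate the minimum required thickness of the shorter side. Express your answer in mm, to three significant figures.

Required P_cr = n·P = 3.0 × 213 = 639.0 kN
L_e = K·L = 0.7 × 2.10 = 1.470 m
Required I = P_cr·L_e²/(π²E) = 6.390×10^5 × 1.470² / (π² × 6.85×10^10) = 2.042×10^-6 m⁴
I_req = 2.042×10^6 mm⁴
Rectangle, weak axis: I_min = h·b³/12 with h = 166 mm fixed  ⇒  b = (12I/h)^(1/3) = 52.9 mm

b ≈ 52.9 mm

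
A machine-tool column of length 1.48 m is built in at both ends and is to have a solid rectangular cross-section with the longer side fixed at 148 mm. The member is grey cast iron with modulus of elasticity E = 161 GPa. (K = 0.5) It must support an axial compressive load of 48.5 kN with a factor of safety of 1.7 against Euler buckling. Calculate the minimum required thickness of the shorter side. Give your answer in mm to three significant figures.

Required P_cr = n·P = 1.7 × 48.5 = 82.45 kN
L_e = K·L = 0.5 × 1.48 = 0.7400 m
Required I = P_cr·L_e²/(π²E) = 8.245×10^4 × 0.7400² / (π² × 1.61×10^11) = 2.841×10^-8 m⁴
I_req = 2.841×10^4 mm⁴
Rectangle, weak axis: I_min = h·b³/12 with h = 148 mm fixed  ⇒  b = (12I/h)^(1/3) = 13.2 mm

b ≈ 13.2 mm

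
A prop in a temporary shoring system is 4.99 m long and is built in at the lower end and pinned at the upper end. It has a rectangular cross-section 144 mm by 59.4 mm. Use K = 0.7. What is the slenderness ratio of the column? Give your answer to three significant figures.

λ ≈ 204

Buckling occurs about the weak axis: I_min = h·b³/12 with b = 59.4 mm (the shorter side).
I_min = 144×59.4³/12 = 2.515×10^6 mm⁴
A = 8.554×10^3 mm²;  r_min = √(I/A) = √(2.515×10^6/8.554×10^3) = 17.15 mm
L_e = K·L = 0.7 × 4.99 m = 3.493 m = 3493.0 mm
λ = L_e / r_min = 3493.0 / 17.15 = 204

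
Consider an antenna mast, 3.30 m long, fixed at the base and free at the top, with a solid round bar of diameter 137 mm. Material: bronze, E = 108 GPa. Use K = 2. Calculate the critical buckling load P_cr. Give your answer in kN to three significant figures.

P_cr ≈ 423 kN

I = πd⁴/64 = π×137⁴/64 = 1.729×10^7 mm⁴
I = 1.729×10^7 mm⁴ = 1.729×10^-5 m⁴
Effective length L_e = K·L = 2 × 3.30 = 6.600 m
P_cr = π²EI / L_e² = π² × 108×10⁹ × 1.729×10^-5 / 6.600² = 4.231×10^5 N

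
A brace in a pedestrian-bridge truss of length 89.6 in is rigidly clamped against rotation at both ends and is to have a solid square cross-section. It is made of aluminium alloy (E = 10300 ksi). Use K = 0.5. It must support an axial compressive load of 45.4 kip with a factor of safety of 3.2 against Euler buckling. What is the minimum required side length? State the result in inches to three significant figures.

a ≈ 2.42 in

Required P_cr = n·P = 3.2 × 45.4 = 145.3 kip
L_e = K·L = 0.5 × 89.6 = 44.80 in
Required I = P_cr·L_e²/(π²E) = 1.453×10^5 × 44.80² / (π² × 1.03×10^7) = 2.868 in⁴
Solid square: I = a⁴/12  ⇒  a = (12I)^(1/4) = (12×2.868)^(1/4) = 2.42 in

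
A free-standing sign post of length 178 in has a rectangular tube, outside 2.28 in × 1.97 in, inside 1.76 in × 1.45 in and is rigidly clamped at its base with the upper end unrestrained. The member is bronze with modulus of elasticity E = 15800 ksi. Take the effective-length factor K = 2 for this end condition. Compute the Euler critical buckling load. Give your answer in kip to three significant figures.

P_cr ≈ 1.24 kip

Weak-axis I_min = (h_o·b_o³ − h_i·b_i³)/12 with b_o = 1.97, b_i = 1.450 in (shorter outer/inner sides).
I_min = (2.28×1.97³ − 1.760×1.450³)/12 = 1.005 in⁴
Effective length L_e = K·L = 2 × 178 = 356.0 in
P_cr = π²EI / L_e² = π² × 15800×10³ × 1.005 / 356.0² = 1.237×10^3 lb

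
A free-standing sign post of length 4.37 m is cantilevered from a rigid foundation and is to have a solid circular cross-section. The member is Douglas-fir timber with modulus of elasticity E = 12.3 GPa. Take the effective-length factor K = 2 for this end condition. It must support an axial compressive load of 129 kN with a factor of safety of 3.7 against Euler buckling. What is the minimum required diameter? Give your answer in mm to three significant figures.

Required P_cr = n·P = 3.7 × 129 = 477.3 kN
L_e = K·L = 2 × 4.37 = 8.740 m
Required I = P_cr·L_e²/(π²E) = 4.773×10^5 × 8.740² / (π² × 1.23×10^10) = 3.003×10^-4 m⁴
I_req = 3.003×10^8 mm⁴
Solid circle: I = πd⁴/64  ⇒  d = (64I/π)^(1/4) = (64×3.003×10^8/π)^(1/4) = 280 mm

d ≈ 280 mm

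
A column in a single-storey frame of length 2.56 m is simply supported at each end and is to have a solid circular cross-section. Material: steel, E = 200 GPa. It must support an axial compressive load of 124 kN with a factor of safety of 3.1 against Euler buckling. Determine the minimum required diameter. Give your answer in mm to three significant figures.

Required P_cr = n·P = 3.1 × 124 = 384.4 kN
L_e = K·L = 1 × 2.56 = 2.560 m
Required I = P_cr·L_e²/(π²E) = 3.844×10^5 × 2.560² / (π² × 2.00×10^11) = 1.276×10^-6 m⁴
I_req = 1.276×10^6 mm⁴
Solid circle: I = πd⁴/64  ⇒  d = (64I/π)^(1/4) = (64×1.276×10^6/π)^(1/4) = 71.4 mm

d ≈ 71.4 mm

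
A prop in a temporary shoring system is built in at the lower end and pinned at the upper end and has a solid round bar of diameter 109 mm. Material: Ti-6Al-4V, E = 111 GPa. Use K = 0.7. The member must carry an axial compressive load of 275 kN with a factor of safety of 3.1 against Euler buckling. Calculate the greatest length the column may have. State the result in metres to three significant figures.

L_max ≈ 4.26 m

I = πd⁴/64 = π×109⁴/64 = 6.929×10^6 mm⁴
I = 6.929×10^-6 m⁴
Required critical load P_cr = n·P = 3.1 × 275 = 852.5 kN = 8.525×10^5 N
From P_cr = π²EI/(K·L)²:  L = (1/K)·√(π²EI/P_cr) = (1/0.7)·√(π²×1.11×10^11×6.929×10^-6/8.525×10^5)
L = 4.26 m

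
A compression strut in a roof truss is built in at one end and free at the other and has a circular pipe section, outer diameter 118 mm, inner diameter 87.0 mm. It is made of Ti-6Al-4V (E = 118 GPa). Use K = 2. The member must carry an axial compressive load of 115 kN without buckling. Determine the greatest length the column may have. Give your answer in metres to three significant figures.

L_max ≈ 4.12 m

d_o = 118 mm, d_i = 87.0 mm
I = π(d_o⁴ − d_i⁴)/64 = π(118⁴ − 87.00⁴)/64 = 6.705×10^6 mm⁴
I = 6.705×10^-6 m⁴
At the buckling limit P_cr = P = 1.150×10^5 N
From P_cr = π²EI/(K·L)²:  L = (1/K)·√(π²EI/P_cr) = (1/2)·√(π²×1.18×10^11×6.705×10^-6/1.150×10^5)
L = 4.12 m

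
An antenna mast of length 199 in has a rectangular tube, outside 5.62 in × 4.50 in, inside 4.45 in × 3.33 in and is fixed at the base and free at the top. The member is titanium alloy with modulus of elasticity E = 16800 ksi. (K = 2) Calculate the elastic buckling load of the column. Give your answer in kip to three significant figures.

P_cr ≈ 30.3 kip

Weak-axis I_min = (h_o·b_o³ − h_i·b_i³)/12 with b_o = 4.50, b_i = 3.330 in (shorter outer/inner sides).
I_min = (5.62×4.50³ − 4.450×3.330³)/12 = 28.98 in⁴
Effective length L_e = K·L = 2 × 199 = 398.0 in
P_cr = π²EI / L_e² = π² × 16800×10³ × 28.98 / 398.0² = 3.034×10^4 lb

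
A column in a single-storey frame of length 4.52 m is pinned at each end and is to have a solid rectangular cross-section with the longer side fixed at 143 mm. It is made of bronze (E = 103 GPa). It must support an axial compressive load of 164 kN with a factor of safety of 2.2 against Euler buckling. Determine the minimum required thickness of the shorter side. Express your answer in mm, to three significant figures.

b ≈ 84.7 mm

Required P_cr = n·P = 2.2 × 164 = 360.8 kN
L_e = K·L = 1 × 4.52 = 4.520 m
Required I = P_cr·L_e²/(π²E) = 3.608×10^5 × 4.520² / (π² × 1.03×10^11) = 7.251×10^-6 m⁴
I_req = 7.251×10^6 mm⁴
Rectangle, weak axis: I_min = h·b³/12 with h = 143 mm fixed  ⇒  b = (12I/h)^(1/3) = 84.7 mm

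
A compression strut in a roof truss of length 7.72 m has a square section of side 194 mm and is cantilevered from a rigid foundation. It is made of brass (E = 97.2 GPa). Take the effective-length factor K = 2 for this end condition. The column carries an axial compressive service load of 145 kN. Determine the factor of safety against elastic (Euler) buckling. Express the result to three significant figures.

I = a⁴/12 = 194⁴/12 = 1.180×10^8 mm⁴
I = 1.180×10^8 mm⁴ = 1.180×10^-4 m⁴
Effective length L_e = K·L = 2 × 7.72 = 15.44 m
P_cr = π²EI / L_e² = π² × 97.2×10⁹ × 1.180×10^-4 / 15.44² = 4.750×10^5 N
Factor of safety n = P_cr / P = 475.00 / 145 = 3.28

n ≈ 3.28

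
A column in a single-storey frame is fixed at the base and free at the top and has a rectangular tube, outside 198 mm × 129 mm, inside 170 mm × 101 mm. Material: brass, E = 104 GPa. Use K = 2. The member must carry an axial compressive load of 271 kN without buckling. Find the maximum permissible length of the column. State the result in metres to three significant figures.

L_max ≈ 4.44 m

Weak-axis I_min = (h_o·b_o³ − h_i·b_i³)/12 with b_o = 129, b_i = 101.0 mm (shorter outer/inner sides).
I_min = (198×129³ − 170.0×101.0³)/12 = 2.082×10^7 mm⁴
I = 2.082×10^-5 m⁴
At the buckling limit P_cr = P = 2.710×10^5 N
From P_cr = π²EI/(K·L)²:  L = (1/K)·√(π²EI/P_cr) = (1/2)·√(π²×1.04×10^11×2.082×10^-5/2.710×10^5)
L = 4.44 m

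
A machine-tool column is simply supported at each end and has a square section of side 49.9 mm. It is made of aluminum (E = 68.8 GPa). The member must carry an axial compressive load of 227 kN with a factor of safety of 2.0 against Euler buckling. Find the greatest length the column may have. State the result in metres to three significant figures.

I = a⁴/12 = 49.9⁴/12 = 5.167×10^5 mm⁴
I = 5.167×10^-7 m⁴
Required critical load P_cr = n·P = 2.0 × 227 = 454.0 kN = 4.540×10^5 N
From P_cr = π²EI/(K·L)²:  L = (1/K)·√(π²EI/P_cr) = (1/1)·√(π²×6.88×10^10×5.167×10^-7/4.540×10^5)
L = 0.879 m

L_max ≈ 0.879 m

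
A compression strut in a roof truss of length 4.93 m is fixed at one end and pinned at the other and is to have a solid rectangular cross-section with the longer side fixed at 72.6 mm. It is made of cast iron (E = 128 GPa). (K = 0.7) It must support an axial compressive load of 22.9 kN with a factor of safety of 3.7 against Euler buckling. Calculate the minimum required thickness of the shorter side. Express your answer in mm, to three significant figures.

b ≈ 50.9 mm

Required P_cr = n·P = 3.7 × 22.9 = 84.73 kN
L_e = K·L = 0.7 × 4.93 = 3.451 m
Required I = P_cr·L_e²/(π²E) = 8.473×10^4 × 3.451² / (π² × 1.28×10^11) = 7.988×10^-7 m⁴
I_req = 7.988×10^5 mm⁴
Rectangle, weak axis: I_min = h·b³/12 with h = 72.6 mm fixed  ⇒  b = (12I/h)^(1/3) = 50.9 mm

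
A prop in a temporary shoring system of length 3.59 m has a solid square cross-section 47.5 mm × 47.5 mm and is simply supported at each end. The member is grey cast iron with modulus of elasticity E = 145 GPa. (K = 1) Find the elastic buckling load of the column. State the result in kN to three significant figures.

I = a⁴/12 = 47.5⁴/12 = 4.242×10^5 mm⁴
I = 4.242×10^5 mm⁴ = 4.242×10^-7 m⁴
Effective length L_e = K·L = 1 × 3.59 = 3.590 m
P_cr = π²EI / L_e² = π² × 145×10⁹ × 4.242×10^-7 / 3.590² = 4.711×10^4 N

P_cr ≈ 47.1 kN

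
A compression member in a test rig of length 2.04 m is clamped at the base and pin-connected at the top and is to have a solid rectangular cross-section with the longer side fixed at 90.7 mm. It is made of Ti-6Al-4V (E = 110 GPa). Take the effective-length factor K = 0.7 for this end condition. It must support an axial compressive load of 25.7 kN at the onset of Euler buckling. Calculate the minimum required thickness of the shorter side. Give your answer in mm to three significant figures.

L_e = K·L = 0.7 × 2.04 = 1.428 m
Required I = P_cr·L_e²/(π²E) = 2.570×10^4 × 1.428² / (π² × 1.10×10^11) = 4.827×10^-8 m⁴
I_req = 4.827×10^4 mm⁴
Rectangle, weak axis: I_min = h·b³/12 with h = 90.7 mm fixed  ⇒  b = (12I/h)^(1/3) = 18.6 mm

b ≈ 18.6 mm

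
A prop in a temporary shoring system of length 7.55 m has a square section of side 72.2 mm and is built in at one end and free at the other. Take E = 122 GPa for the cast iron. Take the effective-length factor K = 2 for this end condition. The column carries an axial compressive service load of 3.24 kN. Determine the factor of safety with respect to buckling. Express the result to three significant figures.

I = a⁴/12 = 72.2⁴/12 = 2.264×10^6 mm⁴
I = 2.264×10^6 mm⁴ = 2.264×10^-6 m⁴
Effective length L_e = K·L = 2 × 7.55 = 15.10 m
P_cr = π²EI / L_e² = π² × 122×10⁹ × 2.264×10^-6 / 15.10² = 1.196×10^4 N
Factor of safety n = P_cr / P = 11.958 / 3.24 = 3.69

n ≈ 3.69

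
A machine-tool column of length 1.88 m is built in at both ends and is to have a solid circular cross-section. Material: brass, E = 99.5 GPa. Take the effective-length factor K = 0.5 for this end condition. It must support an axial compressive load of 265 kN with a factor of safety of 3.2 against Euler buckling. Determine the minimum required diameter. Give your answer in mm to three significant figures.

Required P_cr = n·P = 3.2 × 265 = 848.0 kN
L_e = K·L = 0.5 × 1.88 = 0.9400 m
Required I = P_cr·L_e²/(π²E) = 8.480×10^5 × 0.9400² / (π² × 9.95×10^10) = 7.630×10^-7 m⁴
I_req = 7.630×10^5 mm⁴
Solid circle: I = πd⁴/64  ⇒  d = (64I/π)^(1/4) = (64×7.630×10^5/π)^(1/4) = 62.8 mm

d ≈ 62.8 mm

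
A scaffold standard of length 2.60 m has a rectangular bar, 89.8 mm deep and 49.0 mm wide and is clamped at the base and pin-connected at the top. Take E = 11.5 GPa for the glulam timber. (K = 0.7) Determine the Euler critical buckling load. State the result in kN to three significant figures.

P_cr ≈ 30.2 kN

Buckling occurs about the weak axis: I_min = h·b³/12 with b = 49.0 mm (the shorter side).
I_min = 89.8×49.0³/12 = 8.804×10^5 mm⁴
I = 8.804×10^5 mm⁴ = 8.804×10^-7 m⁴
Effective length L_e = K·L = 0.7 × 2.60 = 1.820 m
P_cr = π²EI / L_e² = π² × 11.5×10⁹ × 8.804×10^-7 / 1.820² = 3.017×10^4 N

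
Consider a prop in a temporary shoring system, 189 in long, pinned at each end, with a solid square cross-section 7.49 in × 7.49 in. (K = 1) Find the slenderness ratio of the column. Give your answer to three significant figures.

For a square r = a/√12 = 7.49/√12 = 2.162 in
L_e = K·L = 1 × 189 = 189.0 in
λ = L_e / r_min = 189.00 / 2.162 = 87.4

λ ≈ 87.4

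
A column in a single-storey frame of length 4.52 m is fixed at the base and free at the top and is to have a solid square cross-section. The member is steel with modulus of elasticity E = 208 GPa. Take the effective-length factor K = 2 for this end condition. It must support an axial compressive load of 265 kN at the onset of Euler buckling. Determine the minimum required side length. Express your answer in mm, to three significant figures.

L_e = K·L = 2 × 4.52 = 9.040 m
Required I = P_cr·L_e²/(π²E) = 2.650×10^5 × 9.040² / (π² × 2.08×10^11) = 1.055×10^-5 m⁴
I_req = 1.055×10^7 mm⁴
Solid square: I = a⁴/12  ⇒  a = (12I)^(1/4) = (12×1.055×10^7)^(1/4) = 106 mm

a ≈ 106 mm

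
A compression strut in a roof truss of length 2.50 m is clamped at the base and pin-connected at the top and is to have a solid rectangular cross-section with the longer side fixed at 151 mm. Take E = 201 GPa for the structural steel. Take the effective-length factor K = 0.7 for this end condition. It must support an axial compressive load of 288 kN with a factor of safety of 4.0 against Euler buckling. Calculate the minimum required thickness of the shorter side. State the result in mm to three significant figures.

Required P_cr = n·P = 4.0 × 288 = 1152 kN
L_e = K·L = 0.7 × 2.50 = 1.750 m
Required I = P_cr·L_e²/(π²E) = 1.152×10^6 × 1.750² / (π² × 2.01×10^11) = 1.778×10^-6 m⁴
I_req = 1.778×10^6 mm⁴
Rectangle, weak axis: I_min = h·b³/12 with h = 151 mm fixed  ⇒  b = (12I/h)^(1/3) = 52.1 mm

b ≈ 52.1 mm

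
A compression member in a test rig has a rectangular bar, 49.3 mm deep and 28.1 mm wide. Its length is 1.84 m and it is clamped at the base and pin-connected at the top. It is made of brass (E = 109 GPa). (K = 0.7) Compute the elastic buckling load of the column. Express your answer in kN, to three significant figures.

Buckling occurs about the weak axis: I_min = h·b³/12 with b = 28.1 mm (the shorter side).
I_min = 49.3×28.1³/12 = 9.116×10^4 mm⁴
I = 9.116×10^4 mm⁴ = 9.116×10^-8 m⁴
Effective length L_e = K·L = 0.7 × 1.84 = 1.288 m
P_cr = π²EI / L_e² = π² × 109×10⁹ × 9.116×10^-8 / 1.288² = 5.911×10^4 N

P_cr ≈ 59.1 kN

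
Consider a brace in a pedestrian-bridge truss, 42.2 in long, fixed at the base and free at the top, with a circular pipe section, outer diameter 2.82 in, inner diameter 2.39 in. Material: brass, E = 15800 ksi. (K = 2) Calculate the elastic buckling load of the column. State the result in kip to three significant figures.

P_cr ≈ 32.9 kip

d_o = 2.82 in, d_i = 2.39 in
I = π(d_o⁴ − d_i⁴)/64 = π(2.82⁴ − 2.390⁴)/64 = 1.503 in⁴
Effective length L_e = K·L = 2 × 42.2 = 84.40 in
P_cr = π²EI / L_e² = π² × 15800×10³ × 1.503 / 84.40² = 3.290×10^4 lb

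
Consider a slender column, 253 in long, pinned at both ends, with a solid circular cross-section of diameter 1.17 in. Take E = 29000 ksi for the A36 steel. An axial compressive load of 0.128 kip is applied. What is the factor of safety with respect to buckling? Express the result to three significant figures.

n ≈ 3.21

I = πd⁴/64 = π×1.17⁴/64 = 9.198×10^-2 in⁴
Effective length L_e = K·L = 1 × 253 = 253.0 in
P_cr = π²EI / L_e² = π² × 29000×10³ × 9.198×10^-2 / 253.0² = 411.3 lb
Factor of safety n = P_cr / P = 0.41131 / 0.128 = 3.21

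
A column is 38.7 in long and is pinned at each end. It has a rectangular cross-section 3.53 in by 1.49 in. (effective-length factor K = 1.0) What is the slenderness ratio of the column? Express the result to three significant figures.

λ ≈ 90.0

For a rectangle r_min = b/√12 = 1.49/√12 = 0.4301 in
L_e = K·L = 1 × 38.7 = 38.70 in
λ = L_e / r_min = 38.700 / 0.4301 = 90.0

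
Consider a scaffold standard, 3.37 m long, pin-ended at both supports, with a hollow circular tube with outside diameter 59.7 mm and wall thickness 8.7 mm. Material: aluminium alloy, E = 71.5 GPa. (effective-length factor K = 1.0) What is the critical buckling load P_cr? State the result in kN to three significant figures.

Inner diameter d_i = 59.7 − 2×8.7 = 42.30 mm
I = π(d_o⁴ − d_i⁴)/64 = π(59.7⁴ − 42.30⁴)/64 = 4.664×10^5 mm⁴
I = 4.664×10^5 mm⁴ = 4.664×10^-7 m⁴
Effective length L_e = K·L = 1 × 3.37 = 3.370 m
P_cr = π²EI / L_e² = π² × 71.5×10⁹ × 4.664×10^-7 / 3.370² = 2.898×10^4 N

P_cr ≈ 29.0 kN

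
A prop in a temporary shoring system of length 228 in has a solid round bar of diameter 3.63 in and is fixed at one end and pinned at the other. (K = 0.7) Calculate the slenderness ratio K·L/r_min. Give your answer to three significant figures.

I = πd⁴/64 = π×3.63⁴/64 = 8.523 in⁴
A = 10.35 in²;  r_min = √(I/A) = √(8.523/10.35) = 0.9075 in
L_e = K·L = 0.7 × 228 = 159.6 in
λ = L_e / r_min = 159.60 / 0.9075 = 176

λ ≈ 176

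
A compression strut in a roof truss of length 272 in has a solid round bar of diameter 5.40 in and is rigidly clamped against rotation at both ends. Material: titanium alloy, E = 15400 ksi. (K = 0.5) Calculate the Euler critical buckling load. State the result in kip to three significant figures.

I = πd⁴/64 = π×5.40⁴/64 = 41.74 in⁴
Effective length L_e = K·L = 0.5 × 272 = 136.0 in
P_cr = π²EI / L_e² = π² × 15400×10³ × 41.74 / 136.0² = 3.430×10^5 lb

P_cr ≈ 343 kip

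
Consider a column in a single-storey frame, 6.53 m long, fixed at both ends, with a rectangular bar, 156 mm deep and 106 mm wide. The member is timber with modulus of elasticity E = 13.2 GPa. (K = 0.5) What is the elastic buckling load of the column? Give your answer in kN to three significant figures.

Buckling occurs about the weak axis: I_min = h·b³/12 with b = 106 mm (the shorter side).
I_min = 156×106³/12 = 1.548×10^7 mm⁴
I = 1.548×10^7 mm⁴ = 1.548×10^-5 m⁴
Effective length L_e = K·L = 0.5 × 6.53 = 3.265 m
P_cr = π²EI / L_e² = π² × 13.2×10⁹ × 1.548×10^-5 / 3.265² = 1.892×10^5 N

P_cr ≈ 189 kN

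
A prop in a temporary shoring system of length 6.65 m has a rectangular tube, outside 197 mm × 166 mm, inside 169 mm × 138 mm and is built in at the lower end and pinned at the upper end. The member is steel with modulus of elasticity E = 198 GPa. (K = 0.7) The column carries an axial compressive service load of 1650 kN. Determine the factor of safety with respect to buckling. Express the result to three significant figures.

Weak-axis I_min = (h_o·b_o³ − h_i·b_i³)/12 with b_o = 166, b_i = 138.0 mm (shorter outer/inner sides).
I_min = (197×166³ − 169.0×138.0³)/12 = 3.808×10^7 mm⁴
I = 3.808×10^7 mm⁴ = 3.808×10^-5 m⁴
Effective length L_e = K·L = 0.7 × 6.65 = 4.655 m
P_cr = π²EI / L_e² = π² × 198×10⁹ × 3.808×10^-5 / 4.655² = 3.434×10^6 N
Factor of safety n = P_cr / P = 3434.4 / 1650 = 2.08

n ≈ 2.08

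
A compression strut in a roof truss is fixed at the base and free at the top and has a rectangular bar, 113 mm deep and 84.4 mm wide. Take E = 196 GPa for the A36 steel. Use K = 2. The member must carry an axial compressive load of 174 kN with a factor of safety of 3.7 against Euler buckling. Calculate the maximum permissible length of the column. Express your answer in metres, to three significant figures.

L_max ≈ 2.06 m

Buckling occurs about the weak axis: I_min = h·b³/12 with b = 84.4 mm (the shorter side).
I_min = 113×84.4³/12 = 5.661×10^6 mm⁴
I = 5.661×10^-6 m⁴
Required critical load P_cr = n·P = 3.7 × 174 = 643.8 kN = 6.438×10^5 N
From P_cr = π²EI/(K·L)²:  L = (1/K)·√(π²EI/P_cr) = (1/2)·√(π²×1.96×10^11×5.661×10^-6/6.438×10^5)
L = 2.06 m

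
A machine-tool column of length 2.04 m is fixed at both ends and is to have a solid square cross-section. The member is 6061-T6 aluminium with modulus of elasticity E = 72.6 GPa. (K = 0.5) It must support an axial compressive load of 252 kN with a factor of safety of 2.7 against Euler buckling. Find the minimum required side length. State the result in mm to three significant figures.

Required P_cr = n·P = 2.7 × 252 = 680.4 kN
L_e = K·L = 0.5 × 2.04 = 1.020 m
Required I = P_cr·L_e²/(π²E) = 6.804×10^5 × 1.020² / (π² × 7.26×10^10) = 9.879×10^-7 m⁴
I_req = 9.879×10^5 mm⁴
Solid square: I = a⁴/12  ⇒  a = (12I)^(1/4) = (12×9.879×10^5)^(1/4) = 58.7 mm

a ≈ 58.7 mm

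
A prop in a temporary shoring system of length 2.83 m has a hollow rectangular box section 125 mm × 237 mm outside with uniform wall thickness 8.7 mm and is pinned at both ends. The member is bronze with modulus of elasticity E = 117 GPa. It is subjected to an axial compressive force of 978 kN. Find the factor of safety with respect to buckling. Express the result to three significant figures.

Inner dimensions: h_i = 237 − 2×8.7 = 219.6 mm, b_i = 125 − 2×8.7 = 107.6 mm
Weak-axis I_min = (h_o·b_o³ − h_i·b_i³)/12 with b_o = 125, b_i = 107.6 mm (shorter outer/inner sides).
I_min = (237×125³ − 219.6×107.6³)/12 = 1.578×10^7 mm⁴
I = 1.578×10^7 mm⁴ = 1.578×10^-5 m⁴
Effective length L_e = K·L = 1 × 2.83 = 2.830 m
P_cr = π²EI / L_e² = π² × 117×10⁹ × 1.578×10^-5 / 2.830² = 2.275×10^6 N
Factor of safety n = P_cr / P = 2274.7 / 978 = 2.33

n ≈ 2.33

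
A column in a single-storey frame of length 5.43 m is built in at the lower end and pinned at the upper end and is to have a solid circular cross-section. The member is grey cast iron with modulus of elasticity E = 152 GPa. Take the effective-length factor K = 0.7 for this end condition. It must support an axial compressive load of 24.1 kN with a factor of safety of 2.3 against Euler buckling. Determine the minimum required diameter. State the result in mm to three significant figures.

Required P_cr = n·P = 2.3 × 24.1 = 55.43 kN
L_e = K·L = 0.7 × 5.43 = 3.801 m
Required I = P_cr·L_e²/(π²E) = 5.543×10^4 × 3.801² / (π² × 1.52×10^11) = 5.338×10^-7 m⁴
I_req = 5.338×10^5 mm⁴
Solid circle: I = πd⁴/64  ⇒  d = (64I/π)^(1/4) = (64×5.338×10^5/π)^(1/4) = 57.4 mm

d ≈ 57.4 mm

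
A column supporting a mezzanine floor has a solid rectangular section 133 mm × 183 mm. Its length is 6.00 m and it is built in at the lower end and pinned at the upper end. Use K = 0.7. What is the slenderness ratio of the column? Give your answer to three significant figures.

λ ≈ 109

For a rectangle r_min = b/√12 = 133/√12 = 38.39 mm
L_e = K·L = 0.7 × 6.00 m = 4.200 m = 4200.0 mm
λ = L_e / r_min = 4200.0 / 38.39 = 109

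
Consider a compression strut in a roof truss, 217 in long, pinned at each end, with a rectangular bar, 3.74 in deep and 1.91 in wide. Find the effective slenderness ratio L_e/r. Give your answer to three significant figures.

For a rectangle r_min = b/√12 = 1.91/√12 = 0.5514 in
L_e = K·L = 1 × 217 = 217.0 in
λ = L_e / r_min = 217.00 / 0.5514 = 394

λ ≈ 394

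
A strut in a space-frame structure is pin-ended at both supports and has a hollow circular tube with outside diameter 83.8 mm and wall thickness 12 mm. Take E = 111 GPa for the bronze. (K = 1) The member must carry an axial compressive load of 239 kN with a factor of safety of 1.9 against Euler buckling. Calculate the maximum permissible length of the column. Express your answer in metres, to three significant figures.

Inner diameter d_i = 83.8 − 2×12 = 59.80 mm
I = π(d_o⁴ − d_i⁴)/64 = π(83.8⁴ − 59.80⁴)/64 = 1.793×10^6 mm⁴
I = 1.793×10^-6 m⁴
Required critical load P_cr = n·P = 1.9 × 239 = 454.1 kN = 4.541×10^5 N
From P_cr = π²EI/(K·L)²:  L = (1/K)·√(π²EI/P_cr) = (1/1)·√(π²×1.11×10^11×1.793×10^-6/4.541×10^5)
L = 2.08 m

L_max ≈ 2.08 m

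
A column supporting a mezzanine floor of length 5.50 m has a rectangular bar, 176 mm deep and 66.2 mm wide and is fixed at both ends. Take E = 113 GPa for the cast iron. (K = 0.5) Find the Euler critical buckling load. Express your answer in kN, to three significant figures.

Buckling occurs about the weak axis: I_min = h·b³/12 with b = 66.2 mm (the shorter side).
I_min = 176×66.2³/12 = 4.255×10^6 mm⁴
I = 4.255×10^6 mm⁴ = 4.255×10^-6 m⁴
Effective length L_e = K·L = 0.5 × 5.50 = 2.750 m
P_cr = π²EI / L_e² = π² × 113×10⁹ × 4.255×10^-6 / 2.750² = 6.275×10^5 N

P_cr ≈ 628 kN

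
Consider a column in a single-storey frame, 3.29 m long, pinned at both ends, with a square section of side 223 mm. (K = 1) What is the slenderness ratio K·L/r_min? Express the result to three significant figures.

λ ≈ 51.1

For a square r = a/√12 = 223/√12 = 64.37 mm
L_e = K·L = 1 × 3.29 m = 3.290 m = 3290.0 mm
λ = L_e / r_min = 3290.0 / 64.37 = 51.1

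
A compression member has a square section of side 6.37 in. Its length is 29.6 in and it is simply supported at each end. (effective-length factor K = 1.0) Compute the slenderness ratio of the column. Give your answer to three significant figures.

λ ≈ 16.1

For a square r = a/√12 = 6.37/√12 = 1.839 in
L_e = K·L = 1 × 29.6 = 29.60 in
λ = L_e / r_min = 29.600 / 1.839 = 16.1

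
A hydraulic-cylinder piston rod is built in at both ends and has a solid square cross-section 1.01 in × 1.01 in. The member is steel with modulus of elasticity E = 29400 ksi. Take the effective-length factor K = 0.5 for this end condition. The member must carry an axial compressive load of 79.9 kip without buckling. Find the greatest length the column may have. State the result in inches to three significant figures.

I = a⁴/12 = 1.01⁴/12 = 8.672×10^-2 in⁴
At the buckling limit P_cr = P = 7.990×10^4 lb
From P_cr = π²EI/(K·L)²:  L = (1/K)·√(π²EI/P_cr) = (1/0.5)·√(π²×2.94×10^7×8.672×10^-2/7.990×10^4)
L = 35.5 in

L_max ≈ 35.5 in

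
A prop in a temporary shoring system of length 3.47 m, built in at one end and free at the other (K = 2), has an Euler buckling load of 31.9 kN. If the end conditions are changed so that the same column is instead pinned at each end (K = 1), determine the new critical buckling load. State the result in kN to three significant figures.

P_cr ∝ 1/K², so P_cr,new = P_cr,old × (K_old/K_new)² = 31.9 × (2/1)²
= 31.9 × 4.000 = 128 kN

P_cr ≈ 128 kN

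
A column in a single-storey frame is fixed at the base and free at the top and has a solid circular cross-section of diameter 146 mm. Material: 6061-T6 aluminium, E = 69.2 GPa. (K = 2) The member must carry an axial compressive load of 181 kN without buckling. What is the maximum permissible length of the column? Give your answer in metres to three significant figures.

L_max ≈ 4.59 m

I = πd⁴/64 = π×146⁴/64 = 2.230×10^7 mm⁴
I = 2.230×10^-5 m⁴
At the buckling limit P_cr = P = 1.810×10^5 N
From P_cr = π²EI/(K·L)²:  L = (1/K)·√(π²EI/P_cr) = (1/2)·√(π²×6.92×10^10×2.230×10^-5/1.810×10^5)
L = 4.59 m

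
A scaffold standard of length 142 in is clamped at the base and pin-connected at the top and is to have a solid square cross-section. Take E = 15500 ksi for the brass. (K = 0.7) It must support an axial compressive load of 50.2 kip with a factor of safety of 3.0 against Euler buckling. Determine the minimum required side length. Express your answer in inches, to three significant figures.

a ≈ 3.29 in

Required P_cr = n·P = 3.0 × 50.2 = 150.6 kip
L_e = K·L = 0.7 × 142 = 99.40 in
Required I = P_cr·L_e²/(π²E) = 1.506×10^5 × 99.40² / (π² × 1.55×10^7) = 9.727 in⁴
Solid square: I = a⁴/12  ⇒  a = (12I)^(1/4) = (12×9.727)^(1/4) = 3.29 in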